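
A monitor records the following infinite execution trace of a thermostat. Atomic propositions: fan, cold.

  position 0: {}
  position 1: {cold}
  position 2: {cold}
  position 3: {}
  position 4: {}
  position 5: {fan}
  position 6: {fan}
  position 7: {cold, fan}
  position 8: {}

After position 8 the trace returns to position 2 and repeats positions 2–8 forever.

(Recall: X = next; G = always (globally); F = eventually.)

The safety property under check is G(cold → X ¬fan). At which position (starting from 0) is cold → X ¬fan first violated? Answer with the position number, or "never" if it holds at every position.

cold → X ¬fan holds at every position 0..8, and those are all the positions the trace ever visits, so the invariant G(cold → X ¬fan) is never violated.

never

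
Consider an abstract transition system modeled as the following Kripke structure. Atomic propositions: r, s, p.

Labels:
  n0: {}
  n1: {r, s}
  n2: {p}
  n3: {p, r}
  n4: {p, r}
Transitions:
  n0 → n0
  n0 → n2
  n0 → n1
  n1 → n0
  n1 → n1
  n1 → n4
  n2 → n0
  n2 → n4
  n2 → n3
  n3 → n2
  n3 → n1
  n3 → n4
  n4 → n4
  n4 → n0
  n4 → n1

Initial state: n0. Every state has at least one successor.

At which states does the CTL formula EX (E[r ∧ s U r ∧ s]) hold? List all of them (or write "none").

States satisfying E[r ∧ s U r ∧ s]: {n1}.
States satisfying EX (E[r ∧ s U r ∧ s]): {n0, n1, n3, n4}.

{n0, n1, n3, n4}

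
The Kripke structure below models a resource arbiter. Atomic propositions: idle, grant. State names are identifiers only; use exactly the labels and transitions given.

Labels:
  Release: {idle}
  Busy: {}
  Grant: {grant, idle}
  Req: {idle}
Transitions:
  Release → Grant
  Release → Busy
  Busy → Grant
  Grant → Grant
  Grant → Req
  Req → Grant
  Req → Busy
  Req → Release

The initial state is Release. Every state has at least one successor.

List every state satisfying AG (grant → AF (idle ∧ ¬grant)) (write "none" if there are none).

States satisfying grant → AF (idle ∧ ¬grant): {Release, Busy, Req}.
States satisfying AG (grant → AF (idle ∧ ¬grant)): ∅.

none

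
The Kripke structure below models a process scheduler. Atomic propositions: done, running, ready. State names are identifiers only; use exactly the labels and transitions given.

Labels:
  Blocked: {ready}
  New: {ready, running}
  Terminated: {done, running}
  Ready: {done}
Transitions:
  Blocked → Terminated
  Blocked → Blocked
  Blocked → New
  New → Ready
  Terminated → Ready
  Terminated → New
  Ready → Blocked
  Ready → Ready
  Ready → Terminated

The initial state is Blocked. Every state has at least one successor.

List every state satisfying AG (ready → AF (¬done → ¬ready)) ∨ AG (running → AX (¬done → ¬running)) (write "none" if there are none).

States satisfying ready → AF (¬done → ¬ready): {New, Terminated, Ready}.
States satisfying AG (ready → AF (¬done → ¬ready)): ∅.
States satisfying running → AX (¬done → ¬running): {Blocked, New, Ready}.
States satisfying AG (running → AX (¬done → ¬running)): ∅.
States satisfying AG (ready → AF (¬done → ¬ready)) ∨ AG (running → AX (¬done → ¬running)): ∅.

none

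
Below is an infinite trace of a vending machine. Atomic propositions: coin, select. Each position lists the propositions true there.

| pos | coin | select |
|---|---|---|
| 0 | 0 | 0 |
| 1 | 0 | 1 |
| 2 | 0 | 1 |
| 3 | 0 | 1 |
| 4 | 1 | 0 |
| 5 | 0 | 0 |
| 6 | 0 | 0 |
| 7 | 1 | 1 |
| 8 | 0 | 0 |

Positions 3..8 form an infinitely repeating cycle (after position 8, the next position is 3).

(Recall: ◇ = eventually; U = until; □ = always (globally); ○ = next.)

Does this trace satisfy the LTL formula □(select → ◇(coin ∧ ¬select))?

select → ◇(coin ∧ ¬select) holds at every position 0..8, and those are all positions ever visited, so □(select → ◇(coin ∧ ¬select)) holds.
Positions where select holds: 1, 2, 3, 7.
Check ◇(coin ∧ ¬select) at each: 1→ok, 2→ok, 3→ok, 7→ok.

Satisfied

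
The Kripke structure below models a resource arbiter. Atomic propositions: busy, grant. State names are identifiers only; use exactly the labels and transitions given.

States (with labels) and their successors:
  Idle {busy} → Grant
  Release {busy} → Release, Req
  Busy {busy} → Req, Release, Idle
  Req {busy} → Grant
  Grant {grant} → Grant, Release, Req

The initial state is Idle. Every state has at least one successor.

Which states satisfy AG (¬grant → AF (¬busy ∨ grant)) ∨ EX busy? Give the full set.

{Release, Busy, Grant}

States satisfying ¬grant → AF (¬busy ∨ grant): {Idle, Req, Grant}.
States satisfying AG (¬grant → AF (¬busy ∨ grant)): ∅.
States satisfying busy: {Idle, Release, Busy, Req}.
States satisfying EX busy: {Release, Busy, Grant}.
States satisfying AG (¬grant → AF (¬busy ∨ grant)) ∨ EX busy: {Release, Busy, Grant}.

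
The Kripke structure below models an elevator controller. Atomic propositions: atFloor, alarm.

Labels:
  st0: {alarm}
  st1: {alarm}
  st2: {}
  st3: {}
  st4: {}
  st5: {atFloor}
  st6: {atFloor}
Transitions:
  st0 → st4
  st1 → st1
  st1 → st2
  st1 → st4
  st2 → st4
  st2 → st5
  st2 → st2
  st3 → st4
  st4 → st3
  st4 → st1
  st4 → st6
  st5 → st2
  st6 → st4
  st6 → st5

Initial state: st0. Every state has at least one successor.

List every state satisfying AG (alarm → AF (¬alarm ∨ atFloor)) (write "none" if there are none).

none

States satisfying alarm → AF (¬alarm ∨ atFloor): {st0, st2, st3, st4, st5, st6}.
States satisfying AG (alarm → AF (¬alarm ∨ atFloor)): ∅.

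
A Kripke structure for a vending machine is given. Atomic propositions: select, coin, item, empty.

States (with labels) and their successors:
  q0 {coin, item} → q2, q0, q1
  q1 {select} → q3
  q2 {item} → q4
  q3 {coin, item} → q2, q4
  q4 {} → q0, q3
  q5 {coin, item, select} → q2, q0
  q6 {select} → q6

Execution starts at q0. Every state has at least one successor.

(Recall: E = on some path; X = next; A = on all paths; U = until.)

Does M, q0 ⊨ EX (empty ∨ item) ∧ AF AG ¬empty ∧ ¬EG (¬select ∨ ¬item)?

States satisfying empty ∨ item: {q0, q2, q3, q5}.
States satisfying EX (empty ∨ item): {q0, q1, q3, q4, q5}.
States satisfying AG ¬empty: {q0, q1, q2, q3, q4, q5, q6}.
States satisfying AF AG ¬empty: {q0, q1, q2, q3, q4, q5, q6}.
States satisfying EX (empty ∨ item) ∧ AF AG ¬empty: {q0, q1, q3, q4, q5}.
States satisfying ¬select ∨ ¬item: {q0, q1, q2, q3, q4, q6}.
States satisfying EG (¬select ∨ ¬item): {q0, q1, q2, q3, q4, q6}.
States satisfying ¬EG (¬select ∨ ¬item): {q5}.
States satisfying EX (empty ∨ item) ∧ AF AG ¬empty ∧ ¬EG (¬select ∨ ¬item): {q5}.
q0 ∉ Sat(EX (empty ∨ item) ∧ AF AG ¬empty ∧ ¬EG (¬select ∨ ¬item)).

Does not hold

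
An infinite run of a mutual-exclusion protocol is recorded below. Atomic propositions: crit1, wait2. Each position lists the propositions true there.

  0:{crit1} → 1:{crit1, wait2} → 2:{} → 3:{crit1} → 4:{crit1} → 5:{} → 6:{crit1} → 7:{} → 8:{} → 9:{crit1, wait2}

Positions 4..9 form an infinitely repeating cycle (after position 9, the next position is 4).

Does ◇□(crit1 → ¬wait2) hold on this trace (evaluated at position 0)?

□(crit1 → ¬wait2) is false at every position 0..9, so it never becomes true and ◇□(crit1 → ¬wait2) fails.

Violated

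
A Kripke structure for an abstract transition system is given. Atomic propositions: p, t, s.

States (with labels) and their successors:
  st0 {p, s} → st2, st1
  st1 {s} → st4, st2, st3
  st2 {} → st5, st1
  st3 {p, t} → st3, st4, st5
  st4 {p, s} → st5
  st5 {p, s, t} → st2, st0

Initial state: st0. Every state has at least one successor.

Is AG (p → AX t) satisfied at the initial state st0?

States satisfying p → AX t: {st1, st2, st4}.
States satisfying AG (p → AX t): ∅.
st0 is reachable from st0 and violates p → AX t, so AG fails at st0.
st0 ∉ Sat(AG (p → AX t)).

No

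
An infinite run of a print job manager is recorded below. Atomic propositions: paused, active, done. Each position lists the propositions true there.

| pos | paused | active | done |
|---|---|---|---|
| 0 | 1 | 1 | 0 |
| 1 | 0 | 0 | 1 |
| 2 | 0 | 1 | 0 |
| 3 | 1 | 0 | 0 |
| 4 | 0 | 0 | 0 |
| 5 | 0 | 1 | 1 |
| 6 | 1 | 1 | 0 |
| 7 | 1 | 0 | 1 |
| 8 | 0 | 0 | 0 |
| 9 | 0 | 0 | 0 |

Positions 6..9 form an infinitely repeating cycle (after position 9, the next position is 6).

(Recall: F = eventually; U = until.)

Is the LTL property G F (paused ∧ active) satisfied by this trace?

Holds

F (paused ∧ active) holds at every position 0..9, and those are all positions ever visited, so G F (paused ∧ active) holds.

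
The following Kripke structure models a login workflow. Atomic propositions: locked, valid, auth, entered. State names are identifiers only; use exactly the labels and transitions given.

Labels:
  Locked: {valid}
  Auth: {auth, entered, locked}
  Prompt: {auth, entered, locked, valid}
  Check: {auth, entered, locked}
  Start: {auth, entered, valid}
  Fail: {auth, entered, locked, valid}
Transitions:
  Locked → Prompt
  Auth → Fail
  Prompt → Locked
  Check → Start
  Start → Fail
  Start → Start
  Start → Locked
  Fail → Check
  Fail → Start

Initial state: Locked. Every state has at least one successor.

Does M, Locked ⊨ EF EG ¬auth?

States satisfying EG ¬auth: ∅.
States satisfying EF EG ¬auth: ∅.
No suitable path/successor from Locked witnesses the formula.
Locked ∉ Sat(EF EG ¬auth).

Violated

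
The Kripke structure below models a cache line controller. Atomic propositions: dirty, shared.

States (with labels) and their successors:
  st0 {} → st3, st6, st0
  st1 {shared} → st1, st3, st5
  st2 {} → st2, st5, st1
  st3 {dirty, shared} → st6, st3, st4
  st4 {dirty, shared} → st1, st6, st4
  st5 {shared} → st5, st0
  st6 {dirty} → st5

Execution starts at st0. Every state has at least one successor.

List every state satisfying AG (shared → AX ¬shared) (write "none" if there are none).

none

States satisfying shared → AX ¬shared: {st0, st2, st6}.
States satisfying AG (shared → AX ¬shared): ∅.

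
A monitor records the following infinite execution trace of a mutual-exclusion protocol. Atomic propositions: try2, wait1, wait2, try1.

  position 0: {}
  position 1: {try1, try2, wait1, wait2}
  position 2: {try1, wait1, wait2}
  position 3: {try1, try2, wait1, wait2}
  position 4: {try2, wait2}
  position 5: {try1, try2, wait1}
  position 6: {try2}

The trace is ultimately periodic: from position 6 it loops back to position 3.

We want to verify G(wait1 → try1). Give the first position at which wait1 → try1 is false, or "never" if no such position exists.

never

wait1 → try1 holds at every position 0..6, and those are all the positions the trace ever visits, so the invariant G(wait1 → try1) is never violated.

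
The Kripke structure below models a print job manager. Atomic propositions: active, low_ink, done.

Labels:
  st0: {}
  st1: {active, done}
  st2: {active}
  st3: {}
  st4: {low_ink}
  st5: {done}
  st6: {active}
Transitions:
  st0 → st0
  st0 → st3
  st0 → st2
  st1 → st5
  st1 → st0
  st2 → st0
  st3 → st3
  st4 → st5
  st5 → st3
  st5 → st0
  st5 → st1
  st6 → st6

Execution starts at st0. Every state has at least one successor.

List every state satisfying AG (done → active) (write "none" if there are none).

States satisfying done → active: {st0, st1, st2, st3, st4, st6}.
States satisfying AG (done → active): {st0, st2, st3, st6}.

{st0, st2, st3, st6}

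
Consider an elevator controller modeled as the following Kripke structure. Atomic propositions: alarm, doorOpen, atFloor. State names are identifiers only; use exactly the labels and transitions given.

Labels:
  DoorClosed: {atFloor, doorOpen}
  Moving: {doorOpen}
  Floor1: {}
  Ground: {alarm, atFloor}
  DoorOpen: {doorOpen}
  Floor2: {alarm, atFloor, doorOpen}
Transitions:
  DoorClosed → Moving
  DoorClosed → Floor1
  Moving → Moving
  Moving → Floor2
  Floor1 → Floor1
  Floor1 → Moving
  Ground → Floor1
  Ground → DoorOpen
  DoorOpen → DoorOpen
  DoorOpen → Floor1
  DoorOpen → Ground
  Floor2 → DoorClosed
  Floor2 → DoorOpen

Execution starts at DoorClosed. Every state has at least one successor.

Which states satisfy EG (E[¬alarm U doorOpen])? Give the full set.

{DoorClosed, Moving, Floor1, DoorOpen, Floor2}

States satisfying E[¬alarm U doorOpen]: {DoorClosed, Moving, Floor1, DoorOpen, Floor2}.
States satisfying EG (E[¬alarm U doorOpen]): {DoorClosed, Moving, Floor1, DoorOpen, Floor2}.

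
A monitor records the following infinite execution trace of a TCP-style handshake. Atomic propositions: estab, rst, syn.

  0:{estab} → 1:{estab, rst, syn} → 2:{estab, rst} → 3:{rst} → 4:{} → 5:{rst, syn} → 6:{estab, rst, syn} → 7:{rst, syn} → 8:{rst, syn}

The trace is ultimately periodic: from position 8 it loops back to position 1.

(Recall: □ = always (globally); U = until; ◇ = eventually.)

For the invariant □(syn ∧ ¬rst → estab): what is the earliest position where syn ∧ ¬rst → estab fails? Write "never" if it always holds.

never

syn ∧ ¬rst → estab holds at every position 0..8, and those are all the positions the trace ever visits, so the invariant □(syn ∧ ¬rst → estab) is never violated.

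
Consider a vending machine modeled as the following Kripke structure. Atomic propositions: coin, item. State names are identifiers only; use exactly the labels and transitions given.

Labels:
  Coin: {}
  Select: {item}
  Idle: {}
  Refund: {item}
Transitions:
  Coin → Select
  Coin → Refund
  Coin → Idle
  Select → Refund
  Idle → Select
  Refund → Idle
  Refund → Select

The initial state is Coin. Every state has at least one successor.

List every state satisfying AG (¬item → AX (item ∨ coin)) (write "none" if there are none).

{Select, Idle, Refund}

States satisfying ¬item → AX (item ∨ coin): {Select, Idle, Refund}.
States satisfying AG (¬item → AX (item ∨ coin)): {Select, Idle, Refund}.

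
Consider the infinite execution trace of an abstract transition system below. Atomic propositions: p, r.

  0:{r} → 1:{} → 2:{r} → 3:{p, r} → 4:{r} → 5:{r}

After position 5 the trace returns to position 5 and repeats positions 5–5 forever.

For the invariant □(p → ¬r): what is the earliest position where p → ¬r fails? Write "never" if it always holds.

Check p → ¬r at each position in order: 0 ✓, 1 ✓, 2 ✓.
At position 3 the labels are {p, r}, so p → ¬r is false there. This is the first violation.

3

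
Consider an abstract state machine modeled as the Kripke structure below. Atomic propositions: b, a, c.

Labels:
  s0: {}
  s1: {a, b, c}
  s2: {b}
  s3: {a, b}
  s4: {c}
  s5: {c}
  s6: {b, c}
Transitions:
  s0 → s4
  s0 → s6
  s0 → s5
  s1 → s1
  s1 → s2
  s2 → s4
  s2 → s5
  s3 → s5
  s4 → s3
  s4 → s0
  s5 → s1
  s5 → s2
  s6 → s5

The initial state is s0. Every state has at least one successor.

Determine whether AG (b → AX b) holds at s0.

No

States satisfying b → AX b: {s0, s1, s4, s5}.
States satisfying AG (b → AX b): ∅.
s2 is reachable from s0 and violates b → AX b, so AG fails at s0.
s0 ∉ Sat(AG (b → AX b)).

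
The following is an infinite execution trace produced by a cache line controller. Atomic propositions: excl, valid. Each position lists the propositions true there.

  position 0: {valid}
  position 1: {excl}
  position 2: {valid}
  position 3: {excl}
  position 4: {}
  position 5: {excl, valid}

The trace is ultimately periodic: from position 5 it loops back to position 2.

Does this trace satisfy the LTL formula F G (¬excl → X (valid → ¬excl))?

G (¬excl → X (valid → ¬excl)) is false at every position 0..5, so it never becomes true and F G (¬excl → X (valid → ¬excl)) fails.

Does not hold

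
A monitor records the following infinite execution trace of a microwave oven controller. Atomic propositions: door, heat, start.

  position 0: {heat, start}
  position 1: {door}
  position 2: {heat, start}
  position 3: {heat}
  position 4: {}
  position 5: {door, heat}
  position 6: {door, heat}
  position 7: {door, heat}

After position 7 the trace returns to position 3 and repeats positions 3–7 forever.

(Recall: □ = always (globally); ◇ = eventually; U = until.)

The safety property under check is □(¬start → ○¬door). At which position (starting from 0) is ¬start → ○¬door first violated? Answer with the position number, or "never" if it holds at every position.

4

Check ¬start → ○¬door at each position in order: 0 ✓, 1 ✓, 2 ✓, 3 ✓.
At position 4 the labels are {} and the next position 5 has {door, heat}, so ¬start → ○¬door is false there. This is the first violation.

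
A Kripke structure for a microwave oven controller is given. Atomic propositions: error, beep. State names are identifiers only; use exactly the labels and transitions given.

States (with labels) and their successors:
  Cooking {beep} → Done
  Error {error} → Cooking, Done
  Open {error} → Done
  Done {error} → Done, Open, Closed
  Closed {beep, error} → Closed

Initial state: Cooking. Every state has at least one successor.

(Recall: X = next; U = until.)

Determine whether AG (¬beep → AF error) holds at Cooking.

Holds

States satisfying ¬beep → AF error: {Cooking, Error, Open, Done, Closed}.
States satisfying AG (¬beep → AF error): {Cooking, Error, Open, Done, Closed}.
Every state reachable from Cooking satisfies ¬beep → AF error.
Cooking ∈ Sat(AG (¬beep → AF error)).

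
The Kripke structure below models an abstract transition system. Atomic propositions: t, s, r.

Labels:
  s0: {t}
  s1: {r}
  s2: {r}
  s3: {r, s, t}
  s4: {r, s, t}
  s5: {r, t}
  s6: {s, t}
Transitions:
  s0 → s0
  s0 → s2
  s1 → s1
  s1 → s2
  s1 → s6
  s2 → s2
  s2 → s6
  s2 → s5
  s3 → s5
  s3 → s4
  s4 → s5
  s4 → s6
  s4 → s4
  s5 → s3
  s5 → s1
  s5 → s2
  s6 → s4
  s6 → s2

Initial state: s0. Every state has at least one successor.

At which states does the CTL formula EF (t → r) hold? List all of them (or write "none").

{s0, s1, s2, s3, s4, s5, s6}

States satisfying t → r: {s1, s2, s3, s4, s5}.
States satisfying EF (t → r): {s0, s1, s2, s3, s4, s5, s6}.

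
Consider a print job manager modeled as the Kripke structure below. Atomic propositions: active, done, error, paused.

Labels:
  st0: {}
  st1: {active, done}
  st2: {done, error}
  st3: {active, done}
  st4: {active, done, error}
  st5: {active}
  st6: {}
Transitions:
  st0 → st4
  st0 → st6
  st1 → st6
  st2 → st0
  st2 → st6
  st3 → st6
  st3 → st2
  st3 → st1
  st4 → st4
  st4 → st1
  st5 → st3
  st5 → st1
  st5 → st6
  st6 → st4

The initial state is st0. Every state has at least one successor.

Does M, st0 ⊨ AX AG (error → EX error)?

Holds

States satisfying AG (error → EX error): {st0, st1, st4, st6}.
States satisfying AX AG (error → EX error): {st0, st1, st2, st4, st6}.
st0 ∈ Sat(AX AG (error → EX error)).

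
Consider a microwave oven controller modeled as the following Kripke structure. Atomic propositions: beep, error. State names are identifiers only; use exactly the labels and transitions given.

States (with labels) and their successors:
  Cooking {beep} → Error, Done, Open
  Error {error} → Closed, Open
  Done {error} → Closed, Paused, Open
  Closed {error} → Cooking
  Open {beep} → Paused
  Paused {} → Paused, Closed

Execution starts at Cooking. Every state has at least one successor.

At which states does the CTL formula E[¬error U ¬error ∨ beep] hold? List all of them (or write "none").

{Cooking, Open, Paused}

States satisfying ¬error: {Cooking, Open, Paused}.
States satisfying ¬error ∨ beep: {Cooking, Open, Paused}.
States satisfying E[¬error U ¬error ∨ beep]: {Cooking, Open, Paused}.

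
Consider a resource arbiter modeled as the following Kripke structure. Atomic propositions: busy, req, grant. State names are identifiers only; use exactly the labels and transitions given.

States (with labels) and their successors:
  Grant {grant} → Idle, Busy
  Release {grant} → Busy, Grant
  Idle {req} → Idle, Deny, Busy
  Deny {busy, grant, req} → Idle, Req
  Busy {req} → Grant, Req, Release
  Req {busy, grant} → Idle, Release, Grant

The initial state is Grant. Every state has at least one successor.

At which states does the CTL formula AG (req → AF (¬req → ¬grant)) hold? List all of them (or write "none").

{Grant, Release, Idle, Deny, Busy, Req}

States satisfying req → AF (¬req → ¬grant): {Grant, Release, Idle, Deny, Busy, Req}.
States satisfying AG (req → AF (¬req → ¬grant)): {Grant, Release, Idle, Deny, Busy, Req}.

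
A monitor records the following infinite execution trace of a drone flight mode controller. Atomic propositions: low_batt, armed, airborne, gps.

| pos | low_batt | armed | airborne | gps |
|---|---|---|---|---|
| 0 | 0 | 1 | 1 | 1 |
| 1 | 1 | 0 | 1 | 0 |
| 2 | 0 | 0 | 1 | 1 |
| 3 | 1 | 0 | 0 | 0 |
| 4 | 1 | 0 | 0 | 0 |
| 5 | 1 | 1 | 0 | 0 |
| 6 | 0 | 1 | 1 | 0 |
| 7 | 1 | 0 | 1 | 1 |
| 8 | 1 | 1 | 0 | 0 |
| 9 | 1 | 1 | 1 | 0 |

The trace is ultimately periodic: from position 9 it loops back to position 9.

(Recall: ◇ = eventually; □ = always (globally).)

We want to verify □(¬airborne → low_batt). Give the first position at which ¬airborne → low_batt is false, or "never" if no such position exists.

never

¬airborne → low_batt holds at every position 0..9, and those are all the positions the trace ever visits, so the invariant □(¬airborne → low_batt) is never violated.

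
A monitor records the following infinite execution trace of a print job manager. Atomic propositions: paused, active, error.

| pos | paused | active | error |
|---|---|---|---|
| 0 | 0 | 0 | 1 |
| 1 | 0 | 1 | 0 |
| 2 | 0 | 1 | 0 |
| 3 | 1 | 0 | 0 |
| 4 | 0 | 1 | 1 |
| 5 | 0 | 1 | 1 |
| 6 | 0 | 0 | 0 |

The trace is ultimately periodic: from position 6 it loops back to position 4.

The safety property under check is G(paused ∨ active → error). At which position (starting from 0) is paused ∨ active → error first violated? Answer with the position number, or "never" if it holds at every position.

Check paused ∨ active → error at each position in order: 0 ✓.
At position 1 the labels are {active}, so paused ∨ active → error is false there. This is the first violation.

1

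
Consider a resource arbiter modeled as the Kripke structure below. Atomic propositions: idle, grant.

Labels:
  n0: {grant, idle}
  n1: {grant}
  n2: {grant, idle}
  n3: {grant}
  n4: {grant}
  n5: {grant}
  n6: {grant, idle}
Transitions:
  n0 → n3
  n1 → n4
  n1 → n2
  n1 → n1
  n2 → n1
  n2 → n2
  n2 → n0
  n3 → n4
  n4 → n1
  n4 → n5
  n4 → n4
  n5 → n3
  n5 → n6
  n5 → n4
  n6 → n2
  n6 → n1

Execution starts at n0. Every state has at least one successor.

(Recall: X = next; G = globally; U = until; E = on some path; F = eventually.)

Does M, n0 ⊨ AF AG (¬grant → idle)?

Holds

States satisfying AG (¬grant → idle): {n0, n1, n2, n3, n4, n5, n6}.
States satisfying AF AG (¬grant → idle): {n0, n1, n2, n3, n4, n5, n6}.
n0 ∈ Sat(AF AG (¬grant → idle)).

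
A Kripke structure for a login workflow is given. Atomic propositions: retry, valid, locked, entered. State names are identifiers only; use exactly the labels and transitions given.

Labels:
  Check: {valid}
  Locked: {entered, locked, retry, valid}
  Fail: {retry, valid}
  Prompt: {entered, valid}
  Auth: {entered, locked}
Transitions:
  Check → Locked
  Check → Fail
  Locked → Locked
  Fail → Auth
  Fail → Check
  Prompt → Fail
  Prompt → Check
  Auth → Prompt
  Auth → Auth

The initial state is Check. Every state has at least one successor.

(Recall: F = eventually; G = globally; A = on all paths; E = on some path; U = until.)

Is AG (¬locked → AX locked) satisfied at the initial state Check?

No

States satisfying ¬locked → AX locked: {Locked, Auth}.
States satisfying AG (¬locked → AX locked): {Locked}.
Check is reachable from Check and violates ¬locked → AX locked, so AG fails at Check.
Check ∉ Sat(AG (¬locked → AX locked)).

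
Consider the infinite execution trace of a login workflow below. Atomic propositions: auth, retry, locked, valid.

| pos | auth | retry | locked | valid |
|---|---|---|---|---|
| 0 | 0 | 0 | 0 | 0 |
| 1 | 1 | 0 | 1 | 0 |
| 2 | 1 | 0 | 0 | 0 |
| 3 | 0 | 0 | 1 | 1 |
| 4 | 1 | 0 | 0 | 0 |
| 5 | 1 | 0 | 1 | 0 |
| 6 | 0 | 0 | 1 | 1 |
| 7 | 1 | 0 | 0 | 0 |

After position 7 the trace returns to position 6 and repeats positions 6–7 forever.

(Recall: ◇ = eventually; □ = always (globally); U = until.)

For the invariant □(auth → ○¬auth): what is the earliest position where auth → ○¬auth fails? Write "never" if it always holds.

Check auth → ○¬auth at each position in order: 0 ✓.
At position 1 the labels are {auth, locked} and the next position 2 has {auth}, so auth → ○¬auth is false there. This is the first violation.

1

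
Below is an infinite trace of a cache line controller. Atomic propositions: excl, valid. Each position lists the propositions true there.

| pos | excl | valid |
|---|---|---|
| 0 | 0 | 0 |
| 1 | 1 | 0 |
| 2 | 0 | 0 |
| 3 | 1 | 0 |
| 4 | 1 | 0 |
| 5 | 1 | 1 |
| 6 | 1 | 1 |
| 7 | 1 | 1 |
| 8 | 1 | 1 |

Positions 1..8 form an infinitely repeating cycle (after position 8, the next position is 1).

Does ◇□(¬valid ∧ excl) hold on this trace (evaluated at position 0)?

□(¬valid ∧ excl) is false at every position 0..8, so it never becomes true and ◇□(¬valid ∧ excl) fails.

Violated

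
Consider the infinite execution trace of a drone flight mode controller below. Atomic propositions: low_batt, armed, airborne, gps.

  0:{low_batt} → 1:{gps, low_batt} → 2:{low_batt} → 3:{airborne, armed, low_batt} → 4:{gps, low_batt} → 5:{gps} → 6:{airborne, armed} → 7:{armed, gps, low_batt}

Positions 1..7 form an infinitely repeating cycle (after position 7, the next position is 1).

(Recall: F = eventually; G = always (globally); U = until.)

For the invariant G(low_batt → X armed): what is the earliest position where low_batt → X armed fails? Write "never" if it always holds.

At position 0 the labels are {low_batt} and the next position 1 has {gps, low_batt}, so low_batt → X armed is false there. This is the first violation.

0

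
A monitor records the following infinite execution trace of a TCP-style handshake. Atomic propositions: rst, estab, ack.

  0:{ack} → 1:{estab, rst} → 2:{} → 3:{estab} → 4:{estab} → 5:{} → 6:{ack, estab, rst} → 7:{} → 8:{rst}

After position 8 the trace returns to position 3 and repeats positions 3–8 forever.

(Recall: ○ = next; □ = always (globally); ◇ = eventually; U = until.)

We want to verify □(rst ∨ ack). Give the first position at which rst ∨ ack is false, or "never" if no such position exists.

2

Check rst ∨ ack at each position in order: 0 ✓, 1 ✓.
At position 2 the labels are {}, so rst ∨ ack is false there. This is the first violation.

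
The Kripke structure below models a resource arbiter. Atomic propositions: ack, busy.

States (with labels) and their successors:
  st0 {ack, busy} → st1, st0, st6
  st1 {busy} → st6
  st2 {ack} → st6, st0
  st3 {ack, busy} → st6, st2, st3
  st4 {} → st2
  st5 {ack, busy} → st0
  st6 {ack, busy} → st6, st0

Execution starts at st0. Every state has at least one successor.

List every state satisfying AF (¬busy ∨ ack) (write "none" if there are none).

{st0, st1, st2, st3, st4, st5, st6}

States satisfying ¬busy ∨ ack: {st0, st2, st3, st4, st5, st6}.
States satisfying AF (¬busy ∨ ack): {st0, st1, st2, st3, st4, st5, st6}.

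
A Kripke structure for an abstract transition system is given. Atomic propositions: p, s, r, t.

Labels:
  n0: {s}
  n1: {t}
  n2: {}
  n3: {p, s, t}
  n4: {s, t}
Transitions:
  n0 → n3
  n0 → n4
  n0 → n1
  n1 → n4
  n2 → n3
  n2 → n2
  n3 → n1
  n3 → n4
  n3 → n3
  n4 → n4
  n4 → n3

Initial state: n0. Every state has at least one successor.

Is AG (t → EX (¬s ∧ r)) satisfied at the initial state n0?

States satisfying t → EX (¬s ∧ r): {n0, n2}.
States satisfying AG (t → EX (¬s ∧ r)): ∅.
n1 is reachable from n0 and violates t → EX (¬s ∧ r), so AG fails at n0.
n0 ∉ Sat(AG (t → EX (¬s ∧ r))).

Violated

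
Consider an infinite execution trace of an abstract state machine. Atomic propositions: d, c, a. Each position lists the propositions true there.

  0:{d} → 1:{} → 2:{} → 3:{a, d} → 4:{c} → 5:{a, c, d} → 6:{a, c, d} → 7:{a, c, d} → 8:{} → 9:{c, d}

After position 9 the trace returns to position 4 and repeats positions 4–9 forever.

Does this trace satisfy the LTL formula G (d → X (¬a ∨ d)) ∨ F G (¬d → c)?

d → X (¬a ∨ d) holds at every position 0..9, and those are all positions ever visited, so G (d → X (¬a ∨ d)) holds.
Positions where d holds: 0, 3, 5, 6, 7, 9.
Check X (¬a ∨ d) at each: 0→ok, 3→ok, 5→ok, 6→ok, 7→ok, 9→ok.
G (¬d → c) is false at every position 0..9, so it never becomes true and F G (¬d → c) fails.
At position 0: G (d → X (¬a ∨ d)) is true; F G (¬d → c) is false; so G (d → X (¬a ∨ d)) ∨ F G (¬d → c) is true.

Yes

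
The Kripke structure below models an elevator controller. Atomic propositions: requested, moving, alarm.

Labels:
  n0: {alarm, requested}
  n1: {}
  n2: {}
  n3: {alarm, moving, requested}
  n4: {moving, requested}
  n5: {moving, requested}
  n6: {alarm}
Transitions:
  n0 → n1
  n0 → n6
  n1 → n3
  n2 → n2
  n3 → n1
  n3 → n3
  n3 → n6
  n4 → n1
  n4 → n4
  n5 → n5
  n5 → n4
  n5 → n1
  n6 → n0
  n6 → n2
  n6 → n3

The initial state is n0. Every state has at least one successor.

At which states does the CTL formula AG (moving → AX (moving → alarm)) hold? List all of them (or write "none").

{n0, n1, n2, n3, n6}

States satisfying moving → AX (moving → alarm): {n0, n1, n2, n3, n6}.
States satisfying AG (moving → AX (moving → alarm)): {n0, n1, n2, n3, n6}.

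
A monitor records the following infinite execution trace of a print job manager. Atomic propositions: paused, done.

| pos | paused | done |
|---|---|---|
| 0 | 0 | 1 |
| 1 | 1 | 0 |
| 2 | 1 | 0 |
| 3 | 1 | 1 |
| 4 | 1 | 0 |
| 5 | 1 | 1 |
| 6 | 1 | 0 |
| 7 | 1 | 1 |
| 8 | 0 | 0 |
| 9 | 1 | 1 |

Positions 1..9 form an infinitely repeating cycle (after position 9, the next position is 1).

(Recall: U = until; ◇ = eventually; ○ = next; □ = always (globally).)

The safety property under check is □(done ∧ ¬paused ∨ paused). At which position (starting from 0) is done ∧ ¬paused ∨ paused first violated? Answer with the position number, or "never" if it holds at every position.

Check done ∧ ¬paused ∨ paused at each position in order: 0 ✓, 1 ✓, 2 ✓, 3 ✓, 4 ✓, 5 ✓, 6 ✓, 7 ✓.
At position 8 the labels are {}, so done ∧ ¬paused ∨ paused is false there. This is the first violation.

8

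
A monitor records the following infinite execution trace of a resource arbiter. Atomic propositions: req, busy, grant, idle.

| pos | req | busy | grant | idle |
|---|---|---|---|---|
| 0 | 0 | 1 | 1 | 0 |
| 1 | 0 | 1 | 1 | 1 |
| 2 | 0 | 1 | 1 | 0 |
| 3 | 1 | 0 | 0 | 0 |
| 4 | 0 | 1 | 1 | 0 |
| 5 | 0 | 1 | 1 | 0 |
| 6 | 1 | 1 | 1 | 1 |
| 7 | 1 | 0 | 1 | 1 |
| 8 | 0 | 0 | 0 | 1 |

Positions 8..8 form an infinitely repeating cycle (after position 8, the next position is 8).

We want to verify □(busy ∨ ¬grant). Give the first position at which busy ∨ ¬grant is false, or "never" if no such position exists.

Check busy ∨ ¬grant at each position in order: 0 ✓, 1 ✓, 2 ✓, 3 ✓, 4 ✓, 5 ✓, 6 ✓.
At position 7 the labels are {grant, idle, req}, so busy ∨ ¬grant is false there. This is the first violation.

7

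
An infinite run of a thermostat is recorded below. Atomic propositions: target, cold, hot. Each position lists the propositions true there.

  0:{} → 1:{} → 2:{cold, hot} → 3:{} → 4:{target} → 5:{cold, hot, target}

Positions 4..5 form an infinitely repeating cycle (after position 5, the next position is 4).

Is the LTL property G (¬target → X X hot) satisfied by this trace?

No

¬target → X X hot must hold at every position from 0 onward. It fails at position 1, so G (¬target → X X hot) is false.
Positions where ¬target holds: 0, 1, 2, 3.
Check X X hot at each: 0→ok, 1→fails, 2→fails, 3→ok.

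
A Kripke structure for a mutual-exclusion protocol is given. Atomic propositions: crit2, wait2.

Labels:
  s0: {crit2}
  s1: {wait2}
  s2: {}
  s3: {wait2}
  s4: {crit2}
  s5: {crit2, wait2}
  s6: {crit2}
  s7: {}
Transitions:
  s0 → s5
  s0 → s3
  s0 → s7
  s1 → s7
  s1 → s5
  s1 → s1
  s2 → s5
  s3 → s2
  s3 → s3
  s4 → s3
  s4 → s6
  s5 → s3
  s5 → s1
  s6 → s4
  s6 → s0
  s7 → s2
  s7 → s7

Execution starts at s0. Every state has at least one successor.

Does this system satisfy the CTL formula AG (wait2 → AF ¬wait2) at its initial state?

No

States satisfying wait2 → AF ¬wait2: {s0, s2, s4, s6, s7}.
States satisfying AG (wait2 → AF ¬wait2): ∅.
s1 is reachable from s0 and violates wait2 → AF ¬wait2, so AG fails at s0.
s0 ∉ Sat(AG (wait2 → AF ¬wait2)).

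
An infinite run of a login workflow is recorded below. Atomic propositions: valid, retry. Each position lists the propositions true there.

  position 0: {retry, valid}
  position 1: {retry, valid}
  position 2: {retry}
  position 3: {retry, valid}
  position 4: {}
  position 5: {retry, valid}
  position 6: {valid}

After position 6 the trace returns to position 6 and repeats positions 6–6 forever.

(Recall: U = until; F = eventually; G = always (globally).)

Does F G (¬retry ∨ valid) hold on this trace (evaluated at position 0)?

Yes

G (¬retry ∨ valid) holds at position 3, which is reachable from 0, so F G (¬retry ∨ valid) holds.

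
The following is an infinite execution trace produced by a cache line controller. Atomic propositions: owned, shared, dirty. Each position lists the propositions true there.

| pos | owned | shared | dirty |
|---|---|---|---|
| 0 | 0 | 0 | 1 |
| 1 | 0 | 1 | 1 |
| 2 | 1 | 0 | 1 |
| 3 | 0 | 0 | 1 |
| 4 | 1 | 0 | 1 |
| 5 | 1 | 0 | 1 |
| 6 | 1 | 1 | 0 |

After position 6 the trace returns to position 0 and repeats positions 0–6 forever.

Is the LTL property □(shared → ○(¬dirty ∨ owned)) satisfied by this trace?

shared → ○(¬dirty ∨ owned) must hold at every position from 0 onward. It fails at position 6, so □(shared → ○(¬dirty ∨ owned)) is false.
Positions where shared holds: 1, 6.
Check ○(¬dirty ∨ owned) at each: 1→ok, 6→fails.

No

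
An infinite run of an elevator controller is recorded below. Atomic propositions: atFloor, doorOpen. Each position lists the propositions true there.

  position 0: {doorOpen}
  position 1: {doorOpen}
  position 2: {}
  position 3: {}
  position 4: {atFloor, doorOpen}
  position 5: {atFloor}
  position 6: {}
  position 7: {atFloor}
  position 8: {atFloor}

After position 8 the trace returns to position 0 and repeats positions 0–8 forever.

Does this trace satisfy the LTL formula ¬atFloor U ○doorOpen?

Walking from position 0: ○doorOpen first holds at position 0, and ¬atFloor holds at every earlier position along the way, so ¬atFloor U ○doorOpen holds.

Yes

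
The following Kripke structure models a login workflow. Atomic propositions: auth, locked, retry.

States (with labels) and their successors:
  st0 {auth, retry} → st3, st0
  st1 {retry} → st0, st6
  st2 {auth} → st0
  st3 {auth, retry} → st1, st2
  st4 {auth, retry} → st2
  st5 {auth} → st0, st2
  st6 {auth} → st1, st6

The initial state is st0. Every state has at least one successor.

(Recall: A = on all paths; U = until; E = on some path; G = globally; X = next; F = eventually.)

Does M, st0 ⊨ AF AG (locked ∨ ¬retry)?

States satisfying AG (locked ∨ ¬retry): ∅.
States satisfying AF AG (locked ∨ ¬retry): ∅.
There is a path from st0 along which AG (locked ∨ ¬retry) never holds.
st0 ∉ Sat(AF AG (locked ∨ ¬retry)).

Does not hold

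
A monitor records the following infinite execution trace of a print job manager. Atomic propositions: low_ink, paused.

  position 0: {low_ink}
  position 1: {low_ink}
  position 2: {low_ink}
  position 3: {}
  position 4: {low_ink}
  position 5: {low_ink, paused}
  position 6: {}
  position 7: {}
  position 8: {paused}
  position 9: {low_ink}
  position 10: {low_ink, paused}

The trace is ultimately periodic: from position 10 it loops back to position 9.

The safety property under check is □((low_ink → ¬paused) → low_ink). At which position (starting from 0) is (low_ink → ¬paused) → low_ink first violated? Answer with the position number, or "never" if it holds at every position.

Check (low_ink → ¬paused) → low_ink at each position in order: 0 ✓, 1 ✓, 2 ✓.
At position 3 the labels are {}, so (low_ink → ¬paused) → low_ink is false there. This is the first violation.

3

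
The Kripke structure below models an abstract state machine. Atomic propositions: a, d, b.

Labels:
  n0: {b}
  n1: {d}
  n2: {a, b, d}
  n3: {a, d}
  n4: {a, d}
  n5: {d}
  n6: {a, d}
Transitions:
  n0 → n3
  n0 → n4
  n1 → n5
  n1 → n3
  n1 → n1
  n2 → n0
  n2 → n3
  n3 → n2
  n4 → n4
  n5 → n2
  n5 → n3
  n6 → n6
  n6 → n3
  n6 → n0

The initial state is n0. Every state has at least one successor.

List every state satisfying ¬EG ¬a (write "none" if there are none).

States satisfying ¬a: {n0, n1, n5}.
States satisfying EG ¬a: {n1}.
States satisfying ¬EG ¬a: {n0, n2, n3, n4, n5, n6}.

{n0, n2, n3, n4, n5, n6}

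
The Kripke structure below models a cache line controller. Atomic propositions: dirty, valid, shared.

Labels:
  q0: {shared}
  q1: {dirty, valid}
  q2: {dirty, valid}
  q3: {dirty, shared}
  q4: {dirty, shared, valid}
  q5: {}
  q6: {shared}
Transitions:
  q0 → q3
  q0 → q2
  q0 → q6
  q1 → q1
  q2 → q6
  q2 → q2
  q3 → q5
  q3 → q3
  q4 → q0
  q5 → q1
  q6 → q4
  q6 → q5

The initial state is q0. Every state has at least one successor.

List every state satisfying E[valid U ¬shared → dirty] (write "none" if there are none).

States satisfying valid: {q1, q2, q4}.
States satisfying ¬shared → dirty: {q0, q1, q2, q3, q4, q6}.
States satisfying E[valid U ¬shared → dirty]: {q0, q1, q2, q3, q4, q6}.

{q0, q1, q2, q3, q4, q6}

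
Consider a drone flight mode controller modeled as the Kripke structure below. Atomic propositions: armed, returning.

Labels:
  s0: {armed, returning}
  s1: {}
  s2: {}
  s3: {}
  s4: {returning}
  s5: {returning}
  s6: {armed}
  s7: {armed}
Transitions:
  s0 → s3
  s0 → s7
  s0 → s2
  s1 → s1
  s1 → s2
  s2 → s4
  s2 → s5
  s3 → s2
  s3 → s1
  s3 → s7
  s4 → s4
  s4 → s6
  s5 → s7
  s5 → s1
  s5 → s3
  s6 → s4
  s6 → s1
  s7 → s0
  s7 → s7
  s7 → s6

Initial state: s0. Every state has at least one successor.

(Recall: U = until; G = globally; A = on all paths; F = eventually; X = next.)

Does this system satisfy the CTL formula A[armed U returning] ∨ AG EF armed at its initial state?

States satisfying armed: {s0, s6, s7}.
States satisfying returning: {s0, s4, s5}.
States satisfying A[armed U returning]: {s0, s4, s5}.
States satisfying EF armed: {s0, s1, s2, s3, s4, s5, s6, s7}.
States satisfying AG EF armed: {s0, s1, s2, s3, s4, s5, s6, s7}.
States satisfying A[armed U returning] ∨ AG EF armed: {s0, s1, s2, s3, s4, s5, s6, s7}.
s0 ∈ Sat(A[armed U returning] ∨ AG EF armed).

Yes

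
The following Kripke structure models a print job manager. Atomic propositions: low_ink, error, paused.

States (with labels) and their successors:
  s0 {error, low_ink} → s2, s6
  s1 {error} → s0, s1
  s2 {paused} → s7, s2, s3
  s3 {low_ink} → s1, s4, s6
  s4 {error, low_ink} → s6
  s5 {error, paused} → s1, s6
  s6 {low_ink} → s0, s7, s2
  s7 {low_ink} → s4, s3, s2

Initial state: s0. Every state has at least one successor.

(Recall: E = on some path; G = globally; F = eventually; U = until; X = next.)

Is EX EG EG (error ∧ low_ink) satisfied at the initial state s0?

States satisfying EG EG (error ∧ low_ink): ∅.
States satisfying EX EG EG (error ∧ low_ink): ∅.
No suitable path/successor from s0 witnesses the formula.
s0 ∉ Sat(EX EG EG (error ∧ low_ink)).

Does not hold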